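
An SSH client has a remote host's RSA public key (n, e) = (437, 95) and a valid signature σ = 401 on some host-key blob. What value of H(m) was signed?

Squares mod 437: σ^1≡401, σ^2≡422, σ^4≡225, σ^8≡370, σ^16≡119, σ^32≡177, σ^64≡302
95 = 64 + 16 + 8 + 4 + 2 + 1, so σ^95 ≡ 302·119·370·225·422·401 ≡ 336 (mod 437)

336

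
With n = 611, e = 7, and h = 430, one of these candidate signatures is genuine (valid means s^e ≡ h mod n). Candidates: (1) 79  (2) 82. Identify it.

1

Candidate 1: 79^2 = 6241 ≡ 131; 79^4 ≡ 131^2 = 17161 ≡ 53; 7 = 4 + 2 + 1, so 79^7 ≡ 53·131·79 ≡ 430 (mod 611)
  → matches h = 430
Candidate 2: 82^2 = 6724 ≡ 3; 82^4 ≡ 3^2 = 9; 7 = 4 + 2 + 1, so 82^7 ≡ 9·3·82 ≡ 381 (mod 611)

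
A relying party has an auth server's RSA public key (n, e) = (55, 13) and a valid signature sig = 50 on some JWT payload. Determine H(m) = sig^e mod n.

Squares mod 55: sig^1≡50, sig^2≡25, sig^4≡20, sig^8≡15
13 = 8 + 4 + 1, so sig^13 ≡ 15·20·50 ≡ 40 (mod 55)

40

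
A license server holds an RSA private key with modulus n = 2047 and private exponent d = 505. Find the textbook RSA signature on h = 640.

1581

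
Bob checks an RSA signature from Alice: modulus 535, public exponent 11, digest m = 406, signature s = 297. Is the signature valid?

s^2 ≡ 297^2 = 88209 ≡ 469
s^4 ≡ 469^2 = 219961 ≡ 76
s^8 ≡ 76^2 = 5776 ≡ 426
11 = 8 + 2 + 1, so s^11 ≡ 426·469·297 ≡ 363 (mod 535)
363 ≠ 406, so verification fails.

invalid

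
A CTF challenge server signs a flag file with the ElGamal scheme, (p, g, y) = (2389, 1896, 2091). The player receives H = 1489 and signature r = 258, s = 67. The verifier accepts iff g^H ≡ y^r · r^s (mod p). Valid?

Left side g^H mod p:
1896^2 = 3594816 ≡ 1760
1896^4 ≡ 1760^2 = 3097600 ≡ 1456
1896^8 ≡ 1456^2 = 2119936 ≡ 893
1896^16 ≡ 893^2 = 797449 ≡ 1912
1896^32 ≡ 1912^2 = 3655744 ≡ 574
1896^64 ≡ 574^2 = 329476 ≡ 2183
1896^128 ≡ 2183^2 = 4765489 ≡ 1823
1896^256 ≡ 1823^2 = 3323329 ≡ 230
1896^512 ≡ 230^2 = 52900 ≡ 342
1896^1024 ≡ 342^2 = 116964 ≡ 2292
1489 = 1024 + 256 + 128 + 64 + 16 + 1, so 1896^1489 ≡ 2292·230·1823·2183·1912·1896 ≡ 1481 (mod 2389)
Right side y^r · r^s mod p:
2091^2 = 4372281 ≡ 411
2091^4 ≡ 411^2 = 168921 ≡ 1691
2091^8 ≡ 1691^2 = 2859481 ≡ 2237
2091^16 ≡ 2237^2 = 5004169 ≡ 1603
2091^32 ≡ 1603^2 = 2569609 ≡ 1434
2091^64 ≡ 1434^2 = 2056356 ≡ 1816
2091^128 ≡ 1816^2 = 3297856 ≡ 1036
2091^256 ≡ 1036^2 = 1073296 ≡ 635
258 = 256 + 2, so 2091^258 ≡ 635·411 ≡ 584 (mod 2389)
258^2 = 66564 ≡ 2061
258^4 ≡ 2061^2 = 4247721 ≡ 79
258^8 ≡ 79^2 = 6241 ≡ 1463
258^16 ≡ 1463^2 = 2140369 ≡ 2214
258^32 ≡ 2214^2 = 4901796 ≡ 1957
258^64 ≡ 1957^2 = 3829849 ≡ 282
67 = 64 + 2 + 1, so 258^67 ≡ 282·2061·258 ≡ 2142 (mod 2389)
584·2142 = 1250928 ≡ 1481 (mod 2389)
1481 ≡ 1481 (mod 2389), so the signature is genuine.

yes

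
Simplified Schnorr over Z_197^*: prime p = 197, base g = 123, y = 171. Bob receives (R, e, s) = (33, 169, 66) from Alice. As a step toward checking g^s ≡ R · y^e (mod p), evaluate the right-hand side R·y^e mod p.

171^169 mod 197 = 100
R · y^e ≡ 33·100 = 3300 ≡ 148 (mod 197)

148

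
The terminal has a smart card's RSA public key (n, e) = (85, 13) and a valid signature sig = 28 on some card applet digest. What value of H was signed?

58

Squares mod 85: sig^1≡28, sig^2≡19, sig^4≡21, sig^8≡16
13 = 8 + 4 + 1, so sig^13 ≡ 16·21·28 ≡ 58 (mod 85)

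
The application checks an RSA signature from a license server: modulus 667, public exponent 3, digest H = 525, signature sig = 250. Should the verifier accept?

accept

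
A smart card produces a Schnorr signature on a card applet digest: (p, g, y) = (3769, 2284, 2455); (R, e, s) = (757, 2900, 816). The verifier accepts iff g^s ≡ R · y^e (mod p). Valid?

yes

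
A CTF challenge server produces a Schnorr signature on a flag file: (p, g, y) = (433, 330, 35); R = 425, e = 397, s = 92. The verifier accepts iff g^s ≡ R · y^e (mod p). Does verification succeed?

g^s mod p:
330^2 = 108900 ≡ 217
330^4 ≡ 217^2 = 47089 ≡ 325
330^8 ≡ 325^2 = 105625 ≡ 406
330^16 ≡ 406^2 = 164836 ≡ 296
330^32 ≡ 296^2 = 87616 ≡ 150
330^64 ≡ 150^2 = 22500 ≡ 417
92 = 64 + 16 + 8 + 4, so 330^92 ≡ 417·296·406·325 ≡ 359 (mod 433)
R · y^e mod p:
35^2 = 1225 ≡ 359
35^4 ≡ 359^2 = 128881 ≡ 280
35^8 ≡ 280^2 = 78400 ≡ 27
35^16 ≡ 27^2 = 729 ≡ 296
35^32 ≡ 296^2 = 87616 ≡ 150
35^64 ≡ 150^2 = 22500 ≡ 417
35^128 ≡ 417^2 = 173889 ≡ 256
35^256 ≡ 256^2 = 65536 ≡ 153
397 = 256 + 128 + 8 + 4 + 1, so 35^397 ≡ 153·256·27·280·35 ≡ 398 (mod 433)
425·398 = 169150 ≡ 280 (mod 433)
359 ≠ 280; the check fails.

fails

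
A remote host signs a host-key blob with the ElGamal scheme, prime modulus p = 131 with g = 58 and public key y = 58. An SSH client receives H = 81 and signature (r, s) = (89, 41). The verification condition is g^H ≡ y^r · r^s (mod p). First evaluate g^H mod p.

58

58^2 = 3364 ≡ 89
58^4 ≡ 89^2 = 7921 ≡ 61
58^8 ≡ 61^2 = 3721 ≡ 53
58^16 ≡ 53^2 = 2809 ≡ 58
58^32 ≡ 58^2 = 3364 ≡ 89
58^64 ≡ 89^2 = 7921 ≡ 61
81 = 64 + 16 + 1, so 58^81 ≡ 61·58·58 ≡ 58 (mod 131)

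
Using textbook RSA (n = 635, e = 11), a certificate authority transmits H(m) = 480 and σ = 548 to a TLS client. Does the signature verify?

σ^2 ≡ 548^2 = 300304 ≡ 584
σ^4 ≡ 584^2 = 341056 ≡ 61
σ^8 ≡ 61^2 = 3721 ≡ 546
11 = 8 + 2 + 1, so σ^11 ≡ 546·584·548 ≡ 77 (mod 635)
σ^11 mod 635 = 77, but H(m) = 480.

does not verify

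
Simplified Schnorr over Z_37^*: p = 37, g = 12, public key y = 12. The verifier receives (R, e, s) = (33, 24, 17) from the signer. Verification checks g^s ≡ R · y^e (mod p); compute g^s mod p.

34

Squares mod 37: 12^1≡12, 12^2≡33, 12^4≡16, 12^8≡34, 12^16≡9
17 = 16 + 1, so 12^17 ≡ 9·12 ≡ 34 (mod 37)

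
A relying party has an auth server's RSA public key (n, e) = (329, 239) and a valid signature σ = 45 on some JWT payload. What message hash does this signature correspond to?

σ^239 mod 329 = 5

5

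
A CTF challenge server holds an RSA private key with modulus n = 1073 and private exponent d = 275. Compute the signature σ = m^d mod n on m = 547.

m^2 ≡ 547^2 = 299209 ≡ 915
m^4 ≡ 915^2 = 837225 ≡ 285
m^8 ≡ 285^2 = 81225 ≡ 750
m^16 ≡ 750^2 = 562500 ≡ 248
m^32 ≡ 248^2 = 61504 ≡ 343
m^64 ≡ 343^2 = 117649 ≡ 692
m^128 ≡ 692^2 = 478864 ≡ 306
m^256 ≡ 306^2 = 93636 ≡ 285
275 = 256 + 16 + 2 + 1, so m^275 ≡ 285·248·915·547 ≡ 393 (mod 1073)

393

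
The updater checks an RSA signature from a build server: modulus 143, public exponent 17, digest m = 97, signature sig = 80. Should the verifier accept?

sig^2 ≡ 80^2 = 6400 ≡ 108
sig^4 ≡ 108^2 = 11664 ≡ 81
sig^8 ≡ 81^2 = 6561 ≡ 126
sig^16 ≡ 126^2 = 15876 ≡ 3
17 = 16 + 1, so sig^17 ≡ 3·80 ≡ 97 (mod 143)
97 = m, so the signature checks out.

accept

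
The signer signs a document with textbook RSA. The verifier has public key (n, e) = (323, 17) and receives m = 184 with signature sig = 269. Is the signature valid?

valid

sig^2 ≡ 269^2 = 72361 ≡ 9
sig^4 ≡ 9^2 = 81
sig^8 ≡ 81^2 = 6561 ≡ 101
sig^16 ≡ 101^2 = 10201 ≡ 188
17 = 16 + 1, so sig^17 ≡ 188·269 ≡ 184 (mod 323)
Since 184 equals the digest 184, verification succeeds.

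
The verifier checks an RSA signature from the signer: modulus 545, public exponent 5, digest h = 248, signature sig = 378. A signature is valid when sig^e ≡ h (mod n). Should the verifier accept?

accept

sig^5 mod 545 = 248
248 = h, so the signature checks out.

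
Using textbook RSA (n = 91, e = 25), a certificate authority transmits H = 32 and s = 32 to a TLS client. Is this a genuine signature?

genuine

s^2 ≡ 32^2 = 1024 ≡ 23
s^4 ≡ 23^2 = 529 ≡ 74
s^8 ≡ 74^2 = 5476 ≡ 16
s^16 ≡ 16^2 = 256 ≡ 74
25 = 16 + 8 + 1, so s^25 ≡ 74·16·32 ≡ 32 (mod 91)
Since 32 equals the digest 32, verification succeeds.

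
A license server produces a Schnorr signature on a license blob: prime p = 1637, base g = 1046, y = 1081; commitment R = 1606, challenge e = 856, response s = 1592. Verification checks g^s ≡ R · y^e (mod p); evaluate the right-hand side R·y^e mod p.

Squares mod 1637: 1081^1≡1081, 1081^2≡1380, 1081^4≡569, 1081^8≡1272, 1081^16≡628, 1081^32≡1504, 1081^64≡1319, 1081^128≡1267, 1081^256≡1029, 1081^512≡1339
856 = 512 + 256 + 64 + 16 + 8, so 1081^856 ≡ 1339·1029·1319·628·1272 ≡ 208 (mod 1637)
R · y^e ≡ 1606·208 = 334048 ≡ 100 (mod 1637)

100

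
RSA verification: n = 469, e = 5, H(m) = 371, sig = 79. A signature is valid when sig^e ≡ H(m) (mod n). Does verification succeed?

fails

sig^5 mod 469 = 396
The recovered value 396 does not match the digest 371.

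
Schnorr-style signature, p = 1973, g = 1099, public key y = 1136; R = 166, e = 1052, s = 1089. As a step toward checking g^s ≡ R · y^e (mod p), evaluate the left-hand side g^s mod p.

Squares mod 1973: 1099^1≡1099, 1099^2≡325, 1099^4≡1056, 1099^8≡391, 1099^16≡960, 1099^32≡209, 1099^64≡275, 1099^128≡651, 1099^256≡1579, 1099^512≡1342, 1099^1024≡1588
1089 = 1024 + 64 + 1, so 1099^1089 ≡ 1588·275·1099 ≡ 1050 (mod 1973)

1050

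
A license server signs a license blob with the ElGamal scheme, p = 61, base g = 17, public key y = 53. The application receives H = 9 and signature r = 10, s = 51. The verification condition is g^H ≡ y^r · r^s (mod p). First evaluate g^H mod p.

17^2 = 289 ≡ 45
17^4 ≡ 45^2 = 2025 ≡ 12
17^8 ≡ 12^2 = 144 ≡ 22
9 = 8 + 1, so 17^9 ≡ 22·17 ≡ 8 (mod 61)

8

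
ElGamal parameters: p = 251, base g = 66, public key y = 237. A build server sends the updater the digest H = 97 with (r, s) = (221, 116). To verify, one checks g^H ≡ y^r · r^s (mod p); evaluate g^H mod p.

81

Squares mod 251: 66^1≡66, 66^2≡89, 66^4≡140, 66^8≡22, 66^16≡233, 66^32≡73, 66^64≡58
97 = 64 + 32 + 1, so 66^97 ≡ 58·73·66 ≡ 81 (mod 251)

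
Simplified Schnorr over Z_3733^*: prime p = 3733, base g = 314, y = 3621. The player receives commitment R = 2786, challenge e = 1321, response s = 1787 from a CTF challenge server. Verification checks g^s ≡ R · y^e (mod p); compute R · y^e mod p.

1718

Squares mod 3733: 3621^1≡3621, 3621^2≡1345, 3621^4≡2253, 3621^8≡2862, 3621^16≡842, 3621^32≡3427, 3621^64≡311, 3621^128≡3396, 3621^256≡1579, 3621^512≡3330, 3621^1024≡1890
1321 = 1024 + 256 + 32 + 8 + 1, so 3621^1321 ≡ 1890·1579·3427·2862·3621 ≡ 1504 (mod 3733)
R · y^e ≡ 2786·1504 = 4190144 ≡ 1718 (mod 3733)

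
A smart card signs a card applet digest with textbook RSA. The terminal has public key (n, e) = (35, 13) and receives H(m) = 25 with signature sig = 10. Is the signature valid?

invalid

sig^2 ≡ 10^2 = 100 ≡ 30
sig^4 ≡ 30^2 = 900 ≡ 25
sig^8 ≡ 25^2 = 625 ≡ 30
13 = 8 + 4 + 1, so sig^13 ≡ 30·25·10 ≡ 10 (mod 35)
10 ≠ 25, so verification fails.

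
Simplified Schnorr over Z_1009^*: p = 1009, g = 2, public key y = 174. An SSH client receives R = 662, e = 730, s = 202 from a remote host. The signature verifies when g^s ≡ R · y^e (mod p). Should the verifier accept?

g^s mod p:
2^2 = 4
2^4 ≡ 4^2 = 16
2^8 ≡ 16^2 = 256
2^16 ≡ 256^2 = 65536 ≡ 960
2^32 ≡ 960^2 = 921600 ≡ 383
2^64 ≡ 383^2 = 146689 ≡ 384
2^128 ≡ 384^2 = 147456 ≡ 142
202 = 128 + 64 + 8 + 2, so 2^202 ≡ 142·384·256·4 ≡ 630 (mod 1009)
R · y^e mod p:
174^2 = 30276 ≡ 6
174^4 ≡ 6^2 = 36
174^8 ≡ 36^2 = 1296 ≡ 287
174^16 ≡ 287^2 = 82369 ≡ 640
174^32 ≡ 640^2 = 409600 ≡ 955
174^64 ≡ 955^2 = 912025 ≡ 898
174^128 ≡ 898^2 = 806404 ≡ 213
174^256 ≡ 213^2 = 45369 ≡ 973
174^512 ≡ 973^2 = 946729 ≡ 287
730 = 512 + 128 + 64 + 16 + 8 + 2, so 174^730 ≡ 287·213·898·640·287·6 ≡ 4 (mod 1009)
662·4 = 2648 ≡ 630 (mod 1009)
630 ≡ 630 (mod 1009); signature holds.

accept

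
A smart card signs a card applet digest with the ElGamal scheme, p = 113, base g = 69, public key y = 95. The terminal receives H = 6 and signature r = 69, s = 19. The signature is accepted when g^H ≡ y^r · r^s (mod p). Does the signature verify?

verifies

Left side g^H mod p:
69^2 = 4761 ≡ 15
69^4 ≡ 15^2 = 225 ≡ 112
6 = 4 + 2, so 69^6 ≡ 112·15 ≡ 98 (mod 113)
Right side y^r · r^s mod p:
95^2 = 9025 ≡ 98
95^4 ≡ 98^2 = 9604 ≡ 112
95^8 ≡ 112^2 = 12544 ≡ 1
95^16 ≡ 1^2 = 1
95^32 ≡ 1^2 = 1
95^64 ≡ 1^2 = 1
69 = 64 + 4 + 1, so 95^69 ≡ 1·112·95 ≡ 18 (mod 113)
69^2 = 4761 ≡ 15
69^4 ≡ 15^2 = 225 ≡ 112
69^8 ≡ 112^2 = 12544 ≡ 1
69^16 ≡ 1^2 = 1
19 = 16 + 2 + 1, so 69^19 ≡ 1·15·69 ≡ 18 (mod 113)
18·18 = 324 ≡ 98 (mod 113)
98 ≡ 98 (mod 113), so the signature is genuine.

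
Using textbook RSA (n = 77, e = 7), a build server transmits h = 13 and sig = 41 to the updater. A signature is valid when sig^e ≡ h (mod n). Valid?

sig^2 ≡ 41^2 = 1681 ≡ 64
sig^4 ≡ 64^2 = 4096 ≡ 15
7 = 4 + 2 + 1, so sig^7 ≡ 15·64·41 ≡ 13 (mod 77)
sig^7 mod 77 = 13 matches h.

yes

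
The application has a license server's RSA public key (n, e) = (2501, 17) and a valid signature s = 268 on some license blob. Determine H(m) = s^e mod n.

1090

Squares mod 2501: s^1≡268, s^2≡1796, s^4≡1827, s^8≡1595, s^16≡508
17 = 16 + 1, so s^17 ≡ 508·268 ≡ 1090 (mod 2501)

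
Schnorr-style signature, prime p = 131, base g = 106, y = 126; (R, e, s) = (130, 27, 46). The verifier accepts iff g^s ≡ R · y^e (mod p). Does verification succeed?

passes

g^s mod p:
106^2 = 11236 ≡ 101
106^4 ≡ 101^2 = 10201 ≡ 114
106^8 ≡ 114^2 = 12996 ≡ 27
106^16 ≡ 27^2 = 729 ≡ 74
106^32 ≡ 74^2 = 5476 ≡ 105
46 = 32 + 8 + 4 + 2, so 106^46 ≡ 105·27·114·101 ≡ 3 (mod 131)
R · y^e mod p:
126^2 = 15876 ≡ 25
126^4 ≡ 25^2 = 625 ≡ 101
126^8 ≡ 101^2 = 10201 ≡ 114
126^16 ≡ 114^2 = 12996 ≡ 27
27 = 16 + 8 + 2 + 1, so 126^27 ≡ 27·114·25·126 ≡ 128 (mod 131)
130·128 = 16640 ≡ 3 (mod 131)
3 ≡ 3 (mod 131); signature holds.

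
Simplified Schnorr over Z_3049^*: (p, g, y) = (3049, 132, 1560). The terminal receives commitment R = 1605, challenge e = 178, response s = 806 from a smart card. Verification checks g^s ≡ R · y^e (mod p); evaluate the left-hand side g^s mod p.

2033

132^2 = 17424 ≡ 2179
132^4 ≡ 2179^2 = 4748041 ≡ 748
132^8 ≡ 748^2 = 559504 ≡ 1537
132^16 ≡ 1537^2 = 2362369 ≡ 2443
132^32 ≡ 2443^2 = 5968249 ≡ 1356
132^64 ≡ 1356^2 = 1838736 ≡ 189
132^128 ≡ 189^2 = 35721 ≡ 2182
132^256 ≡ 2182^2 = 4761124 ≡ 1635
132^512 ≡ 1635^2 = 2673225 ≡ 2301
806 = 512 + 256 + 32 + 4 + 2, so 132^806 ≡ 2301·1635·1356·748·2179 ≡ 2033 (mod 3049)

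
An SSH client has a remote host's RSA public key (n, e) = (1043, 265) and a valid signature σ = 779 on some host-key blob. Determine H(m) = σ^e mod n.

58

σ^2 ≡ 779^2 = 606841 ≡ 858
σ^4 ≡ 858^2 = 736164 ≡ 849
σ^8 ≡ 849^2 = 720801 ≡ 88
σ^16 ≡ 88^2 = 7744 ≡ 443
σ^32 ≡ 443^2 = 196249 ≡ 165
σ^64 ≡ 165^2 = 27225 ≡ 107
σ^128 ≡ 107^2 = 11449 ≡ 1019
σ^256 ≡ 1019^2 = 1038361 ≡ 576
265 = 256 + 8 + 1, so σ^265 ≡ 576·88·779 ≡ 58 (mod 1043)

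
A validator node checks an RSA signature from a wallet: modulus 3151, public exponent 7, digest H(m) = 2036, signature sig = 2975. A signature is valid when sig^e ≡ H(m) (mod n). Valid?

yes

sig^2 ≡ 2975^2 = 8850625 ≡ 2617
sig^4 ≡ 2617^2 = 6848689 ≡ 1566
7 = 4 + 2 + 1, so sig^7 ≡ 1566·2617·2975 ≡ 2036 (mod 3151)
2036 = H(m), so the signature checks out.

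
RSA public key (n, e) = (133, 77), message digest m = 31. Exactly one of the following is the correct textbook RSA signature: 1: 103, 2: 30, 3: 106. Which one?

1

Candidate 1: Squares mod 133: 103^1≡103, 103^2≡102, 103^4≡30, 103^8≡102, 103^16≡30, 103^32≡102, 103^64≡30; 77 = 64 + 8 + 4 + 1, so 103^77 ≡ 30·102·30·103 ≡ 31 (mod 133)
  → matches m = 31
Candidate 2: Squares mod 133: 30^1≡30, 30^2≡102, 30^4≡30, 30^8≡102, 30^16≡30, 30^32≡102, 30^64≡30; 77 = 64 + 8 + 4 + 1, so 30^77 ≡ 30·102·30·30 ≡ 102 (mod 133)
Candidate 3: Squares mod 133: 106^1≡106, 106^2≡64, 106^4≡106, 106^8≡64, 106^16≡106, 106^32≡64, 106^64≡106; 77 = 64 + 8 + 4 + 1, so 106^77 ≡ 106·64·106·106 ≡ 64 (mod 133)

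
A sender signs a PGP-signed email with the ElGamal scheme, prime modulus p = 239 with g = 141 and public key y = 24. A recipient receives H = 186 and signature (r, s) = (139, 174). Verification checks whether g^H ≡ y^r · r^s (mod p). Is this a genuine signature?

genuine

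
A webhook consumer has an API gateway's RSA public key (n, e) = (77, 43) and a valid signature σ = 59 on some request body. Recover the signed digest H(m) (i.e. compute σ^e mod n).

31

Squares mod 77: σ^1≡59, σ^2≡16, σ^4≡25, σ^8≡9, σ^16≡4, σ^32≡16
43 = 32 + 8 + 2 + 1, so σ^43 ≡ 16·9·16·59 ≡ 31 (mod 77)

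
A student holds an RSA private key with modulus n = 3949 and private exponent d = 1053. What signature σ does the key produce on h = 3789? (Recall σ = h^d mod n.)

Squares mod 3949: h^1≡3789, h^2≡1906, h^4≡3705, h^8≡301, h^16≡3723, h^32≡3688, h^64≡988, h^128≡741, h^256≡170, h^512≡1257, h^1024≡449
1053 = 1024 + 16 + 8 + 4 + 1, so h^1053 ≡ 449·3723·301·3705·3789 ≡ 840 (mod 3949)

840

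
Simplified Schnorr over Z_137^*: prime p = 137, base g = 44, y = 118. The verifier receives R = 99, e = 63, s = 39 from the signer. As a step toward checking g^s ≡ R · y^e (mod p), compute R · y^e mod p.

118^63 mod 137 = 130
R · y^e ≡ 99·130 = 12870 ≡ 129 (mod 137)

129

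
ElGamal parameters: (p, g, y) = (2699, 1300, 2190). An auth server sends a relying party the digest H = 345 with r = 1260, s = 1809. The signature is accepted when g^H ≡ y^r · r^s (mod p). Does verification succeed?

Left side g^H mod p:
Squares mod 2699: 1300^1≡1300, 1300^2≡426, 1300^4≡643, 1300^8≡502, 1300^16≡997, 1300^32≡777, 1300^64≡1852, 1300^128≡2174, 1300^256≡327
345 = 256 + 64 + 16 + 8 + 1, so 1300^345 ≡ 327·1852·997·502·1300 ≡ 1477 (mod 2699)
Right side y^r · r^s mod p:
Squares mod 2699: 2190^1≡2190, 2190^2≡2676, 2190^4≡529, 2190^8≡1844, 2190^16≡2295, 2190^32≡1276, 2190^64≡679, 2190^128≡2211, 2190^256≡632, 2190^512≡2671, 2190^1024≡784
1260 = 1024 + 128 + 64 + 32 + 8 + 4, so 2190^1260 ≡ 784·2211·679·1276·1844·529 ≡ 264 (mod 2699)
Squares mod 2699: 1260^1≡1260, 1260^2≡588, 1260^4≡272, 1260^8≡1111, 1260^16≡878, 1260^32≡1669, 1260^64≡193, 1260^128≡2162, 1260^256≡2275, 1260^512≡1642, 1260^1024≡2562
1809 = 1024 + 512 + 256 + 16 + 1, so 1260^1809 ≡ 2562·1642·2275·878·1260 ≡ 1488 (mod 2699)
264·1488 = 392832 ≡ 1477 (mod 2699)
1477 ≡ 1477 (mod 2699), so the signature is genuine.

passes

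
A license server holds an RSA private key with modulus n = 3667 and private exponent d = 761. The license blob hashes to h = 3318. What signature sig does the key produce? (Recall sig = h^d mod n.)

2953

h^2 ≡ 3318^2 = 11009124 ≡ 790
h^4 ≡ 790^2 = 624100 ≡ 710
h^8 ≡ 710^2 = 504100 ≡ 1721
h^16 ≡ 1721^2 = 2961841 ≡ 2572
h^32 ≡ 2572^2 = 6615184 ≡ 3583
h^64 ≡ 3583^2 = 12837889 ≡ 3389
h^128 ≡ 3389^2 = 11485321 ≡ 277
h^256 ≡ 277^2 = 76729 ≡ 3389
h^512 ≡ 3389^2 = 11485321 ≡ 277
761 = 512 + 128 + 64 + 32 + 16 + 8 + 1, so h^761 ≡ 277·277·3389·3583·2572·1721·3318 ≡ 2953 (mod 3667)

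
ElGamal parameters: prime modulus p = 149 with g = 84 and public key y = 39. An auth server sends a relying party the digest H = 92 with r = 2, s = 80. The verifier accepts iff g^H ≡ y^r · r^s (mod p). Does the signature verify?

does not verify

Left side g^H mod p:
Squares mod 149: 84^1≡84, 84^2≡53, 84^4≡127, 84^8≡37, 84^16≡28, 84^32≡39, 84^64≡31
92 = 64 + 16 + 8 + 4, so 84^92 ≡ 31·28·37·127 ≡ 6 (mod 149)
Right side y^r · r^s mod p:
Squares mod 149: 39^1≡39, 39^2≡31
39^2 ≡ 31 (mod 149)
Squares mod 149: 2^1≡2, 2^2≡4, 2^4≡16, 2^8≡107, 2^16≡125, 2^32≡129, 2^64≡102
80 = 64 + 16, so 2^80 ≡ 102·125 ≡ 85 (mod 149)
31·85 = 2635 ≡ 102 (mod 149)
6 ≠ 102, so verification fails.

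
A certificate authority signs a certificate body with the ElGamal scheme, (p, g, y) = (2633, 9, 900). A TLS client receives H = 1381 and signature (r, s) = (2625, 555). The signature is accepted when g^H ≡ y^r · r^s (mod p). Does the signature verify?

Left side g^H mod p:
9^1381 mod 2633 = 1694
Right side y^r · r^s mod p:
900^2625 mod 2633 = 326
2625^555 mod 2633 = 1459
326·1459 = 475634 ≡ 1694 (mod 2633)
1694 ≡ 1694 (mod 2633), so the signature is genuine.

verifies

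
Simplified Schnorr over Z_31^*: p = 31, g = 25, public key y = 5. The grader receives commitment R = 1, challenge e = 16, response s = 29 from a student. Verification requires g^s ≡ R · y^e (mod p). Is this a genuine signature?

g^s mod p:
25^2 = 625 ≡ 5
25^4 ≡ 5^2 = 25
25^8 ≡ 25^2 = 625 ≡ 5
25^16 ≡ 5^2 = 25
29 = 16 + 8 + 4 + 1, so 25^29 ≡ 25·5·25·25 ≡ 5 (mod 31)
R · y^e mod p:
5^2 = 25
5^4 ≡ 25^2 = 625 ≡ 5
5^8 ≡ 5^2 = 25
5^16 ≡ 25^2 = 625 ≡ 5
1·5 = 5 ≡ 5 (mod 31)
5 ≡ 5 (mod 31); signature holds.

genuine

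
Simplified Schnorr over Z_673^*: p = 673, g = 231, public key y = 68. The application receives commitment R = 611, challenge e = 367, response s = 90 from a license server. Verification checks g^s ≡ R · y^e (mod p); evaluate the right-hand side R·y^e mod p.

225

68^2 = 4624 ≡ 586
68^4 ≡ 586^2 = 343396 ≡ 166
68^8 ≡ 166^2 = 27556 ≡ 636
68^16 ≡ 636^2 = 404496 ≡ 23
68^32 ≡ 23^2 = 529
68^64 ≡ 529^2 = 279841 ≡ 546
68^128 ≡ 546^2 = 298116 ≡ 650
68^256 ≡ 650^2 = 422500 ≡ 529
367 = 256 + 64 + 32 + 8 + 4 + 2 + 1, so 68^367 ≡ 529·546·529·636·166·586·68 ≡ 398 (mod 673)
R · y^e ≡ 611·398 = 243178 ≡ 225 (mod 673)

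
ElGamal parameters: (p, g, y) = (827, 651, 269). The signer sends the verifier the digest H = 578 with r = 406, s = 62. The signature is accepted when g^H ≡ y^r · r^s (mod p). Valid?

yes

Left side g^H mod p:
651^2 = 423801 ≡ 377
651^4 ≡ 377^2 = 142129 ≡ 712
651^8 ≡ 712^2 = 506944 ≡ 820
651^16 ≡ 820^2 = 672400 ≡ 49
651^32 ≡ 49^2 = 2401 ≡ 747
651^64 ≡ 747^2 = 558009 ≡ 611
651^128 ≡ 611^2 = 373321 ≡ 344
651^256 ≡ 344^2 = 118336 ≡ 75
651^512 ≡ 75^2 = 5625 ≡ 663
578 = 512 + 64 + 2, so 651^578 ≡ 663·611·377 ≡ 452 (mod 827)
Right side y^r · r^s mod p:
269^2 = 72361 ≡ 412
269^4 ≡ 412^2 = 169744 ≡ 209
269^8 ≡ 209^2 = 43681 ≡ 677
269^16 ≡ 677^2 = 458329 ≡ 171
269^32 ≡ 171^2 = 29241 ≡ 296
269^64 ≡ 296^2 = 87616 ≡ 781
269^128 ≡ 781^2 = 609961 ≡ 462
269^256 ≡ 462^2 = 213444 ≡ 78
406 = 256 + 128 + 16 + 4 + 2, so 269^406 ≡ 78·462·171·209·412 ≡ 533 (mod 827)
406^2 = 164836 ≡ 263
406^4 ≡ 263^2 = 69169 ≡ 528
406^8 ≡ 528^2 = 278784 ≡ 85
406^16 ≡ 85^2 = 7225 ≡ 609
406^32 ≡ 609^2 = 370881 ≡ 385
62 = 32 + 16 + 8 + 4 + 2, so 406^62 ≡ 385·609·85·528·263 ≡ 246 (mod 827)
533·246 = 131118 ≡ 452 (mod 827)
452 ≡ 452 (mod 827), so the signature is genuine.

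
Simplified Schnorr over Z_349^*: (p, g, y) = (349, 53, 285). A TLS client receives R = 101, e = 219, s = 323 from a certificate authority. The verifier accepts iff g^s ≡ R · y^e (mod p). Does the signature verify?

g^s mod p:
Squares mod 349: 53^1≡53, 53^2≡17, 53^4≡289, 53^8≡110, 53^16≡234, 53^32≡312, 53^64≡322, 53^128≡31, 53^256≡263
323 = 256 + 64 + 2 + 1, so 53^323 ≡ 263·322·17·53 ≡ 216 (mod 349)
R · y^e mod p:
Squares mod 349: 285^1≡285, 285^2≡257, 285^4≡88, 285^8≡66, 285^16≡168, 285^32≡304, 285^64≡280, 285^128≡224
219 = 128 + 64 + 16 + 8 + 2 + 1, so 285^219 ≡ 224·280·168·66·257·285 ≡ 168 (mod 349)
101·168 = 16968 ≡ 216 (mod 349)
216 ≡ 216 (mod 349); signature holds.

verifies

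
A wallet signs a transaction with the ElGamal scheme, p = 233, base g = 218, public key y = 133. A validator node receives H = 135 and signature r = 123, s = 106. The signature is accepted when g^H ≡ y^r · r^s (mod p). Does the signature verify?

verifies

Left side g^H mod p:
218^2 = 47524 ≡ 225
218^4 ≡ 225^2 = 50625 ≡ 64
218^8 ≡ 64^2 = 4096 ≡ 135
218^16 ≡ 135^2 = 18225 ≡ 51
218^32 ≡ 51^2 = 2601 ≡ 38
218^64 ≡ 38^2 = 1444 ≡ 46
218^128 ≡ 46^2 = 2116 ≡ 19
135 = 128 + 4 + 2 + 1, so 218^135 ≡ 19·64·225·218 ≡ 62 (mod 233)
Right side y^r · r^s mod p:
133^2 = 17689 ≡ 214
133^4 ≡ 214^2 = 45796 ≡ 128
133^8 ≡ 128^2 = 16384 ≡ 74
133^16 ≡ 74^2 = 5476 ≡ 117
133^32 ≡ 117^2 = 13689 ≡ 175
133^64 ≡ 175^2 = 30625 ≡ 102
123 = 64 + 32 + 16 + 8 + 2 + 1, so 133^123 ≡ 102·175·117·74·214·133 ≡ 181 (mod 233)
123^2 = 15129 ≡ 217
123^4 ≡ 217^2 = 47089 ≡ 23
123^8 ≡ 23^2 = 529 ≡ 63
123^16 ≡ 63^2 = 3969 ≡ 8
123^32 ≡ 8^2 = 64
123^64 ≡ 64^2 = 4096 ≡ 135
106 = 64 + 32 + 8 + 2, so 123^106 ≡ 135·64·63·217 ≡ 187 (mod 233)
181·187 = 33847 ≡ 62 (mod 233)
62 ≡ 62 (mod 233), so the signature is genuine.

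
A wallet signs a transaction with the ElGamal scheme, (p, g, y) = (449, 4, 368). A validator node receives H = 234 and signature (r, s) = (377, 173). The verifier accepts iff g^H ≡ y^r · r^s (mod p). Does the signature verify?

does not verify

Left side g^H mod p:
Squares mod 449: 4^1≡4, 4^2≡16, 4^4≡256, 4^8≡431, 4^16≡324, 4^32≡359, 4^64≡18, 4^128≡324
234 = 128 + 64 + 32 + 8 + 2, so 4^234 ≡ 324·18·359·431·16 ≡ 161 (mod 449)
Right side y^r · r^s mod p:
Squares mod 449: 368^1≡368, 368^2≡275, 368^4≡193, 368^8≡431, 368^16≡324, 368^32≡359, 368^64≡18, 368^128≡324, 368^256≡359
377 = 256 + 64 + 32 + 16 + 8 + 1, so 368^377 ≡ 359·18·359·324·431·368 ≡ 337 (mod 449)
Squares mod 449: 377^1≡377, 377^2≡245, 377^4≡308, 377^8≡125, 377^16≡359, 377^32≡18, 377^64≡324, 377^128≡359
173 = 128 + 32 + 8 + 4 + 1, so 377^173 ≡ 359·18·125·308·377 ≡ 175 (mod 449)
337·175 = 58975 ≡ 156 (mod 449)
161 ≠ 156, so verification fails.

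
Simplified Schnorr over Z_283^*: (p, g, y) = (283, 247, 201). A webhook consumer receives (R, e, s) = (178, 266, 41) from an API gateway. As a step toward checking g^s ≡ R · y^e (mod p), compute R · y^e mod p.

206

201^266 mod 283 = 246
R · y^e ≡ 178·246 = 43788 ≡ 206 (mod 283)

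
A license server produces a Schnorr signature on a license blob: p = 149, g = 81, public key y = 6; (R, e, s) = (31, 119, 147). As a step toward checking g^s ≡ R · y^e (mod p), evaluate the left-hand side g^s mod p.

81^2 = 6561 ≡ 5
81^4 ≡ 5^2 = 25
81^8 ≡ 25^2 = 625 ≡ 29
81^16 ≡ 29^2 = 841 ≡ 96
81^32 ≡ 96^2 = 9216 ≡ 127
81^64 ≡ 127^2 = 16129 ≡ 37
81^128 ≡ 37^2 = 1369 ≡ 28
147 = 128 + 16 + 2 + 1, so 81^147 ≡ 28·96·5·81 ≡ 46 (mod 149)

46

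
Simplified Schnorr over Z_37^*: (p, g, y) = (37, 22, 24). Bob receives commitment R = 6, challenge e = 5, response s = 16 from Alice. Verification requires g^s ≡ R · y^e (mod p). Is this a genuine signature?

g^s mod p:
22^16 mod 37 = 12
R · y^e mod p:
24^5 mod 37 = 2
6·2 = 12 ≡ 12 (mod 37)
12 ≡ 12 (mod 37); signature holds.

genuine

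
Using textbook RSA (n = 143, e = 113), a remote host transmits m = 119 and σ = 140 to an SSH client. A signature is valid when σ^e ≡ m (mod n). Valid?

Squares mod 143: σ^1≡140, σ^2≡9, σ^4≡81, σ^8≡126, σ^16≡3, σ^32≡9, σ^64≡81
113 = 64 + 32 + 16 + 1, so σ^113 ≡ 81·9·3·140 ≡ 17 (mod 143)
σ^113 mod 143 = 17, but m = 119.

no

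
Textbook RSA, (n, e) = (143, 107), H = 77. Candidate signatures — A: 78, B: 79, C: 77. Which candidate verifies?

Candidate A: Squares mod 143: 78^1≡78, 78^2≡78, 78^4≡78, 78^8≡78, 78^16≡78, 78^32≡78, 78^64≡78; 107 = 64 + 32 + 8 + 2 + 1, so 78^107 ≡ 78·78·78·78·78 ≡ 78 (mod 143)
Candidate B: Squares mod 143: 79^1≡79, 79^2≡92, 79^4≡27, 79^8≡14, 79^16≡53, 79^32≡92, 79^64≡27; 107 = 64 + 32 + 8 + 2 + 1, so 79^107 ≡ 27·92·14·92·79 ≡ 40 (mod 143)
Candidate C: Squares mod 143: 77^1≡77, 77^2≡66, 77^4≡66, 77^8≡66, 77^16≡66, 77^32≡66, 77^64≡66; 107 = 64 + 32 + 8 + 2 + 1, so 77^107 ≡ 66·66·66·66·77 ≡ 77 (mod 143)
  → matches H = 77

C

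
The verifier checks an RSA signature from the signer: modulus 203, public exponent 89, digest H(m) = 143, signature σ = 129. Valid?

Squares mod 203: σ^1≡129, σ^2≡198, σ^4≡25, σ^8≡16, σ^16≡53, σ^32≡170, σ^64≡74
89 = 64 + 16 + 8 + 1, so σ^89 ≡ 74·53·16·129 ≡ 180 (mod 203)
The recovered value 180 does not match the digest 143.

no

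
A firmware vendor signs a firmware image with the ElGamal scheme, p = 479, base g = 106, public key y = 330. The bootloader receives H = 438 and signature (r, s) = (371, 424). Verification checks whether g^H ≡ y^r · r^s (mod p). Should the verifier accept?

Left side g^H mod p:
Squares mod 479: 106^1≡106, 106^2≡219, 106^4≡61, 106^8≡368, 106^16≡346, 106^32≡445, 106^64≡198, 106^128≡405, 106^256≡207
438 = 256 + 128 + 32 + 16 + 4 + 2, so 106^438 ≡ 207·405·445·346·61·219 ≡ 256 (mod 479)
Right side y^r · r^s mod p:
Squares mod 479: 330^1≡330, 330^2≡167, 330^4≡107, 330^8≡432, 330^16≡293, 330^32≡108, 330^64≡168, 330^128≡442, 330^256≡411
371 = 256 + 64 + 32 + 16 + 2 + 1, so 330^371 ≡ 411·168·108·293·167·330 ≡ 352 (mod 479)
Squares mod 479: 371^1≡371, 371^2≡168, 371^4≡442, 371^8≡411, 371^16≡313, 371^32≡253, 371^64≡302, 371^128≡194, 371^256≡274
424 = 256 + 128 + 32 + 8, so 371^424 ≡ 274·194·253·411 ≡ 438 (mod 479)
352·438 = 154176 ≡ 417 (mod 479)
256 ≠ 417, so verification fails.

reject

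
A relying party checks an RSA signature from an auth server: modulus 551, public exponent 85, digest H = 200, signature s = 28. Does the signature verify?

does not verify

s^85 mod 551 = 405
The recovered value 405 does not match the digest 200.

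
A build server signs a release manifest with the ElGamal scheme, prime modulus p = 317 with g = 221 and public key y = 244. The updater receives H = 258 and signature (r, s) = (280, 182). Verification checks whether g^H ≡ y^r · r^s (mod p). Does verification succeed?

fails

Left side g^H mod p:
221^258 mod 317 = 230
Right side y^r · r^s mod p:
244^280 mod 317 = 145
280^182 mod 317 = 104
145·104 = 15080 ≡ 181 (mod 317)
230 ≠ 181, so verification fails.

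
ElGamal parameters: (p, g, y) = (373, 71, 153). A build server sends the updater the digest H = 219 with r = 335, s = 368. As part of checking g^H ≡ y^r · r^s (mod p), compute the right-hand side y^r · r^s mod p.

262

153^2 = 23409 ≡ 283
153^4 ≡ 283^2 = 80089 ≡ 267
153^8 ≡ 267^2 = 71289 ≡ 46
153^16 ≡ 46^2 = 2116 ≡ 251
153^32 ≡ 251^2 = 63001 ≡ 337
153^64 ≡ 337^2 = 113569 ≡ 177
153^128 ≡ 177^2 = 31329 ≡ 370
153^256 ≡ 370^2 = 136900 ≡ 9
335 = 256 + 64 + 8 + 4 + 2 + 1, so 153^335 ≡ 9·177·46·267·283·153 ≡ 134 (mod 373)
335^2 = 112225 ≡ 325
335^4 ≡ 325^2 = 105625 ≡ 66
335^8 ≡ 66^2 = 4356 ≡ 253
335^16 ≡ 253^2 = 64009 ≡ 226
335^32 ≡ 226^2 = 51076 ≡ 348
335^64 ≡ 348^2 = 121104 ≡ 252
335^128 ≡ 252^2 = 63504 ≡ 94
335^256 ≡ 94^2 = 8836 ≡ 257
368 = 256 + 64 + 32 + 16, so 335^368 ≡ 257·252·348·226 ≡ 130 (mod 373)
y^r · r^s ≡ 134·130 = 17420 ≡ 262 (mod 373)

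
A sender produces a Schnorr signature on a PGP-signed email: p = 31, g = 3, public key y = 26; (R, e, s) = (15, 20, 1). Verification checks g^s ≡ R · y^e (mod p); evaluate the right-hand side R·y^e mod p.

3

Squares mod 31: 26^1≡26, 26^2≡25, 26^4≡5, 26^8≡25, 26^16≡5
20 = 16 + 4, so 26^20 ≡ 5·5 ≡ 25 (mod 31)
R · y^e ≡ 15·25 = 375 ≡ 3 (mod 31)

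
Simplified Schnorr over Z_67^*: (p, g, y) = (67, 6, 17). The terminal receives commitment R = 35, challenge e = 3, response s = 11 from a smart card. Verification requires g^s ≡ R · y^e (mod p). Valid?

no

g^s mod p:
6^11 mod 67 = 29
R · y^e mod p:
17^3 mod 67 = 22
35·22 = 770 ≡ 33 (mod 67)
29 ≠ 33; the check fails.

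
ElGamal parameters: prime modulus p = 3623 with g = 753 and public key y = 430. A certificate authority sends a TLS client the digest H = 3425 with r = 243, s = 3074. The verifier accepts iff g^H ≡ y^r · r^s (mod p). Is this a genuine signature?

Left side g^H mod p:
753^2 = 567009 ≡ 1821
753^4 ≡ 1821^2 = 3316041 ≡ 996
753^8 ≡ 996^2 = 992016 ≡ 2937
753^16 ≡ 2937^2 = 8625969 ≡ 3229
753^32 ≡ 3229^2 = 10426441 ≡ 3070
753^64 ≡ 3070^2 = 9424900 ≡ 1477
753^128 ≡ 1477^2 = 2181529 ≡ 483
753^256 ≡ 483^2 = 233289 ≡ 1417
753^512 ≡ 1417^2 = 2007889 ≡ 747
753^1024 ≡ 747^2 = 558009 ≡ 67
753^2048 ≡ 67^2 = 4489 ≡ 866
3425 = 2048 + 1024 + 256 + 64 + 32 + 1, so 753^3425 ≡ 866·67·1417·1477·3070·753 ≡ 2647 (mod 3623)
Right side y^r · r^s mod p:
430^2 = 184900 ≡ 127
430^4 ≡ 127^2 = 16129 ≡ 1637
430^8 ≡ 1637^2 = 2679769 ≡ 2372
430^16 ≡ 2372^2 = 5626384 ≡ 3488
430^32 ≡ 3488^2 = 12166144 ≡ 110
430^64 ≡ 110^2 = 12100 ≡ 1231
430^128 ≡ 1231^2 = 1515361 ≡ 947
243 = 128 + 64 + 32 + 16 + 2 + 1, so 430^243 ≡ 947·1231·110·3488·127·430 ≡ 1717 (mod 3623)
243^2 = 59049 ≡ 1081
243^4 ≡ 1081^2 = 1168561 ≡ 1955
243^8 ≡ 1955^2 = 3822025 ≡ 3383
243^16 ≡ 3383^2 = 11444689 ≡ 3255
243^32 ≡ 3255^2 = 10595025 ≡ 1373
243^64 ≡ 1373^2 = 1885129 ≡ 1169
243^128 ≡ 1169^2 = 1366561 ≡ 690
243^256 ≡ 690^2 = 476100 ≡ 1487
243^512 ≡ 1487^2 = 2211169 ≡ 1139
243^1024 ≡ 1139^2 = 1297321 ≡ 287
243^2048 ≡ 287^2 = 82369 ≡ 2663
3074 = 2048 + 1024 + 2, so 243^3074 ≡ 2663·287·1081 ≡ 2464 (mod 3623)
1717·2464 = 4230688 ≡ 2647 (mod 3623)
2647 ≡ 2647 (mod 3623), so the signature is genuine.

genuine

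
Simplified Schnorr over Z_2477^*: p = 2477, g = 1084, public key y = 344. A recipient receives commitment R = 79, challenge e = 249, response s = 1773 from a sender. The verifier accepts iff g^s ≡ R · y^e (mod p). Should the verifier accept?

accept

g^s mod p:
1084^2 = 1175056 ≡ 958
1084^4 ≡ 958^2 = 917764 ≡ 1274
1084^8 ≡ 1274^2 = 1623076 ≡ 641
1084^16 ≡ 641^2 = 410881 ≡ 2176
1084^32 ≡ 2176^2 = 4734976 ≡ 1429
1084^64 ≡ 1429^2 = 2042041 ≡ 993
1084^128 ≡ 993^2 = 986049 ≡ 203
1084^256 ≡ 203^2 = 41209 ≡ 1577
1084^512 ≡ 1577^2 = 2486929 ≡ 21
1084^1024 ≡ 21^2 = 441
1773 = 1024 + 512 + 128 + 64 + 32 + 8 + 4 + 1, so 1084^1773 ≡ 441·21·203·993·1429·641·1274·1084 ≡ 2008 (mod 2477)
R · y^e mod p:
344^2 = 118336 ≡ 1917
344^4 ≡ 1917^2 = 3674889 ≡ 1498
344^8 ≡ 1498^2 = 2244004 ≡ 2319
344^16 ≡ 2319^2 = 5377761 ≡ 194
344^32 ≡ 194^2 = 37636 ≡ 481
344^64 ≡ 481^2 = 231361 ≡ 1000
344^128 ≡ 1000^2 = 1000000 ≡ 1769
249 = 128 + 64 + 32 + 16 + 8 + 1, so 344^249 ≡ 1769·1000·481·194·2319·344 ≡ 2377 (mod 2477)
79·2377 = 187783 ≡ 2008 (mod 2477)
2008 ≡ 2008 (mod 2477); signature holds.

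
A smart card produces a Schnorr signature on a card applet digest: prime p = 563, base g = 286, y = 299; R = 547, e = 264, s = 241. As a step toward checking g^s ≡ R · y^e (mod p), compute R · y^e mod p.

299^2 = 89401 ≡ 447
299^4 ≡ 447^2 = 199809 ≡ 507
299^8 ≡ 507^2 = 257049 ≡ 321
299^16 ≡ 321^2 = 103041 ≡ 12
299^32 ≡ 12^2 = 144
299^64 ≡ 144^2 = 20736 ≡ 468
299^128 ≡ 468^2 = 219024 ≡ 17
299^256 ≡ 17^2 = 289
264 = 256 + 8, so 299^264 ≡ 289·321 ≡ 437 (mod 563)
R · y^e ≡ 547·437 = 239039 ≡ 327 (mod 563)

327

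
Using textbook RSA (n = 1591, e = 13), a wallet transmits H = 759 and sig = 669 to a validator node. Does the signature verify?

sig^2 ≡ 669^2 = 447561 ≡ 490
sig^4 ≡ 490^2 = 240100 ≡ 1450
sig^8 ≡ 1450^2 = 2102500 ≡ 789
13 = 8 + 4 + 1, so sig^13 ≡ 789·1450·669 ≡ 1399 (mod 1591)
sig^13 mod 1591 = 1399, but H = 759.

does not verify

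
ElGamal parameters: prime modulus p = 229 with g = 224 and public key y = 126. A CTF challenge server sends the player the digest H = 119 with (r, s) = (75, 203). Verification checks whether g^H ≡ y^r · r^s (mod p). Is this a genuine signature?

Left side g^H mod p:
Squares mod 229: 224^1≡224, 224^2≡25, 224^4≡167, 224^8≡180, 224^16≡111, 224^32≡184, 224^64≡193
119 = 64 + 32 + 16 + 4 + 2 + 1, so 224^119 ≡ 193·184·111·167·25·224 ≡ 81 (mod 229)
Right side y^r · r^s mod p:
Squares mod 229: 126^1≡126, 126^2≡75, 126^4≡129, 126^8≡153, 126^16≡51, 126^32≡82, 126^64≡83
75 = 64 + 8 + 2 + 1, so 126^75 ≡ 83·153·75·126 ≡ 161 (mod 229)
Squares mod 229: 75^1≡75, 75^2≡129, 75^4≡153, 75^8≡51, 75^16≡82, 75^32≡83, 75^64≡19, 75^128≡132
203 = 128 + 64 + 8 + 2 + 1, so 75^203 ≡ 132·19·51·129·75 ≡ 83 (mod 229)
161·83 = 13363 ≡ 81 (mod 229)
81 ≡ 81 (mod 229), so the signature is genuine.

genuine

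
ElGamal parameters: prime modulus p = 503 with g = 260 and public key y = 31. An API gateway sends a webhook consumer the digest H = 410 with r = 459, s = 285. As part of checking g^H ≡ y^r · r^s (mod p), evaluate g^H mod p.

Squares mod 503: 260^1≡260, 260^2≡198, 260^4≡473, 260^8≡397, 260^16≡170, 260^32≡229, 260^64≡129, 260^128≡42, 260^256≡255
410 = 256 + 128 + 16 + 8 + 2, so 260^410 ≡ 255·42·170·397·198 ≡ 52 (mod 503)

52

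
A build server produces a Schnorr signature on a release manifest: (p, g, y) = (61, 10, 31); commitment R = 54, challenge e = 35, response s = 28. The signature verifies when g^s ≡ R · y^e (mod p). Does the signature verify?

verifies

g^s mod p:
Squares mod 61: 10^1≡10, 10^2≡39, 10^4≡57, 10^8≡16, 10^16≡12
28 = 16 + 8 + 4, so 10^28 ≡ 12·16·57 ≡ 25 (mod 61)
R · y^e mod p:
Squares mod 61: 31^1≡31, 31^2≡46, 31^4≡42, 31^8≡56, 31^16≡25, 31^32≡15
35 = 32 + 2 + 1, so 31^35 ≡ 15·46·31 ≡ 40 (mod 61)
54·40 = 2160 ≡ 25 (mod 61)
25 ≡ 25 (mod 61); signature holds.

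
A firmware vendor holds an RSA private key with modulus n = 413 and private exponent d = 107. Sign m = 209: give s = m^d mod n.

Squares mod 413: m^1≡209, m^2≡316, m^4≡323, m^8≡253, m^16≡407, m^32≡36, m^64≡57
107 = 64 + 32 + 8 + 2 + 1, so m^107 ≡ 57·36·253·316·209 ≡ 286 (mod 413)

286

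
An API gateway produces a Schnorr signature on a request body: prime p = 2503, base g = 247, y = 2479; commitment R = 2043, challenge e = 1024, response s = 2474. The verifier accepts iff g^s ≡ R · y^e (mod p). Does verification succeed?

g^s mod p:
247^2474 mod 2503 = 2458
R · y^e mod p:
2479^1024 mod 2503 = 2095
2043·2095 = 4280085 ≡ 2458 (mod 2503)
2458 ≡ 2458 (mod 2503); signature holds.

passes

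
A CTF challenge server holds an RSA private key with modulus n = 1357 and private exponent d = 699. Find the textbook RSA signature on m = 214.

Squares mod 1357: m^1≡214, m^2≡1015, m^4≡262, m^8≡794, m^16≡788, m^32≡795, m^64≡1020, m^128≡938, m^256≡508, m^512≡234
699 = 512 + 128 + 32 + 16 + 8 + 2 + 1, so m^699 ≡ 234·938·795·788·794·1015·214 ≡ 916 (mod 1357)

916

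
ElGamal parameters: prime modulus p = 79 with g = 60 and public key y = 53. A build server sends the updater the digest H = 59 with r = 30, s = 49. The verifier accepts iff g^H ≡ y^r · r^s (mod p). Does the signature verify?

verifies

Left side g^H mod p:
60^2 = 3600 ≡ 45
60^4 ≡ 45^2 = 2025 ≡ 50
60^8 ≡ 50^2 = 2500 ≡ 51
60^16 ≡ 51^2 = 2601 ≡ 73
60^32 ≡ 73^2 = 5329 ≡ 36
59 = 32 + 16 + 8 + 2 + 1, so 60^59 ≡ 36·73·51·45·60 ≡ 63 (mod 79)
Right side y^r · r^s mod p:
53^2 = 2809 ≡ 44
53^4 ≡ 44^2 = 1936 ≡ 40
53^8 ≡ 40^2 = 1600 ≡ 20
53^16 ≡ 20^2 = 400 ≡ 5
30 = 16 + 8 + 4 + 2, so 53^30 ≡ 5·20·40·44 ≡ 67 (mod 79)
30^2 = 900 ≡ 31
30^4 ≡ 31^2 = 961 ≡ 13
30^8 ≡ 13^2 = 169 ≡ 11
30^16 ≡ 11^2 = 121 ≡ 42
30^32 ≡ 42^2 = 1764 ≡ 26
49 = 32 + 16 + 1, so 30^49 ≡ 26·42·30 ≡ 54 (mod 79)
67·54 = 3618 ≡ 63 (mod 79)
63 ≡ 63 (mod 79), so the signature is genuine.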